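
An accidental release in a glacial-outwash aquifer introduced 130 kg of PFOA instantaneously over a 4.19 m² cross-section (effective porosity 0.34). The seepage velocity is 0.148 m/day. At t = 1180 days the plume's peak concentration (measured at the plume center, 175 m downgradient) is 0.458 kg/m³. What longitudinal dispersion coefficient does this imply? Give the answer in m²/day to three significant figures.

At the plume center C_max = M/(n_e·A·√(4πDt)), so D = M²/(4πt·(n_e·A·C_max)²).
n_e·A·C_max = 0.34 × 4.19 × 0.458 = 0.6525 kg/m.
D = 130²/(4π × 1180 × 0.6525²) = 2.68 m²/day.

2.68 m²/day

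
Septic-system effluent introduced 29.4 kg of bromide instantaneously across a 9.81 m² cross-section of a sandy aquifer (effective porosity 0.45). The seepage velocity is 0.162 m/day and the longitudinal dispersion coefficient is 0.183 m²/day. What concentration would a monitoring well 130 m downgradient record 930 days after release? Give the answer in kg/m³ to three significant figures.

0.0769 kg/m³

For an instantaneous plane source, C(x,t) = M/(n_e·A·√(4πDt)) · exp(−(x−vt)²/(4Dt)), with n_e·A the pore (flow) area.
Plume center vt = 0.162 × 930 = 150.66 m, so the well at 130 m is 20.66 m upgradient of the peak.
√(4πDt) = 46.25 m, giving peak height M/(n_e·A·√(4πDt)) = 29.4/(0.45 × 9.81 × 46.25) = 0.1440 kg/m³.
(x−vt)²/(4Dt) = (-20.66)²/(4 × 0.183 × 930) = 0.6270; exp(−0.6270) = 0.5342.
C = 0.1440 × 0.5342 = 0.0769 kg/m³.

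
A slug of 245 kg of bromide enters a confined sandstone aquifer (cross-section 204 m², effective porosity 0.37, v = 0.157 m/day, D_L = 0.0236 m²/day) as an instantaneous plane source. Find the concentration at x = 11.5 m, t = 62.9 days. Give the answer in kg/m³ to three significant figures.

For an instantaneous plane source, C(x,t) = M/(n_e·A·√(4πDt)) · exp(−(x−vt)²/(4Dt)), with n_e·A the pore (flow) area.
Plume center vt = 0.157 × 62.9 = 9.8753 m, so the well at 11.5 m is 1.6247 m downgradient of the peak.
√(4πDt) = 4.319 m, giving peak height M/(n_e·A·√(4πDt)) = 245/(0.37 × 204 × 4.319) = 0.7515 kg/m³.
(x−vt)²/(4Dt) = (1.6247)²/(4 × 0.0236 × 62.9) = 0.4446; exp(−0.4446) = 0.6411.
C = 0.7515 × 0.6411 = 0.482 kg/m³.

0.482 kg/m³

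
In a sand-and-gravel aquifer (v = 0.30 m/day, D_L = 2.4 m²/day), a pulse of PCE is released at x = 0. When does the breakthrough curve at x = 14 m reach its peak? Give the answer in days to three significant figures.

For the 1D instantaneous-source solution, setting ∂C/∂t = 0 at fixed x gives v²t² + 2Dt − x² = 0, so t = (√(D² + v²x²) − D)/v².
√(D² + v²x²) = √(2.4² + 0.30² × 14²) = 4.837; v² = 0.09.
t = (4.837 − 2.4)/0.09 = 27.1 days (vs. the pure-advection estimate x/v = 46.7 d).

27.1 days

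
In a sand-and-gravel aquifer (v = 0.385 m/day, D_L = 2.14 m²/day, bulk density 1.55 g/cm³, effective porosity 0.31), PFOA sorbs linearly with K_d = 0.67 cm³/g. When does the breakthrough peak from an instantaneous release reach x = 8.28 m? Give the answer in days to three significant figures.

Retardation factor R = 1 + ρ_b·K_d/n = 1 + 1.55 × 0.67/0.31 = 4.350.
Sorption retards both mechanisms: v_R = v/R = 0.08851 m/day, D_R = D/R = 0.4920 m²/day.
Peak time from v_R²t² + 2D_R t − x² = 0: t = (√(D_R² + v_R²x²) − D_R)/v_R².
√(D_R² + v_R²x²) = √(0.4920² + 0.08851² × 8.28²) = 0.8827; v_R² = 0.007834.
t = (0.8827 − 0.4920)/0.007834 = 49.9 days.

49.9 days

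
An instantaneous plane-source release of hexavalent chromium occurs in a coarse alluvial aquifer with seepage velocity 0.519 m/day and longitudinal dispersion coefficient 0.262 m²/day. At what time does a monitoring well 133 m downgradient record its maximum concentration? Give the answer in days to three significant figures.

For the 1D instantaneous-source solution, setting ∂C/∂t = 0 at fixed x gives v²t² + 2Dt − x² = 0, so t = (√(D² + v²x²) − D)/v².
√(D² + v²x²) = √(0.262² + 0.519² × 133²) = 69.03; v² = 0.269361.
t = (69.03 − 0.262)/0.269361 = 255 days (vs. the pure-advection estimate x/v = 256 d).

255 days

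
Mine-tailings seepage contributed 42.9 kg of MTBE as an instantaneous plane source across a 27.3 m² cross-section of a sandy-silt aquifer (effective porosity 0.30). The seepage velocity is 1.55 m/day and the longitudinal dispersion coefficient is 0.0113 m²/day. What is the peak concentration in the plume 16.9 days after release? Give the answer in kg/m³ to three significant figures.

3.38 kg/m³

The peak of an instantaneous 1D plume sits at x = vt; there the Gaussian factor is 1 and C_max = M/(n_e·A·√(4πDt)), where n_e·A is the pore area the mass is dissolved in.
√(4πDt) = √(4π × 0.0113 × 16.9) = 1.549 m, so C_max = 42.9/(0.30 × 27.3 × 1.549) = 3.38 kg/m³.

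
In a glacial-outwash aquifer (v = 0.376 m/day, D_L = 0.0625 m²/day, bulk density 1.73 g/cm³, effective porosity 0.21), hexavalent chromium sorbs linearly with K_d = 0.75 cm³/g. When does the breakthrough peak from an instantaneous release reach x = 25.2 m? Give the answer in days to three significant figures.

Retardation factor R = 1 + ρ_b·K_d/n = 1 + 1.73 × 0.75/0.21 = 7.179.
Sorption retards both mechanisms: v_R = v/R = 0.05237 m/day, D_R = D/R = 0.008706 m²/day.
Peak time from v_R²t² + 2D_R t − x² = 0: t = (√(D_R² + v_R²x²) − D_R)/v_R².
√(D_R² + v_R²x²) = √(0.008706² + 0.05237² × 25.2²) = 1.320; v_R² = 0.002743.
t = (1.320 − 0.008706)/0.002743 = 478 days.

478 days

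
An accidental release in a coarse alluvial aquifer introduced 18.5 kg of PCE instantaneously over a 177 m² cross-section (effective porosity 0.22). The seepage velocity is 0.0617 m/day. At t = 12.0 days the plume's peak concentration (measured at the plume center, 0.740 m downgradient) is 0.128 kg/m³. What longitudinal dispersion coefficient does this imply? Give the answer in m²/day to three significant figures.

0.0914 m²/day

At the plume center C_max = M/(n_e·A·√(4πDt)), so D = M²/(4πt·(n_e·A·C_max)²).
n_e·A·C_max = 0.22 × 177 × 0.128 = 4.984 kg/m.
D = 18.5²/(4π × 12.0 × 4.984²) = 0.0914 m²/day.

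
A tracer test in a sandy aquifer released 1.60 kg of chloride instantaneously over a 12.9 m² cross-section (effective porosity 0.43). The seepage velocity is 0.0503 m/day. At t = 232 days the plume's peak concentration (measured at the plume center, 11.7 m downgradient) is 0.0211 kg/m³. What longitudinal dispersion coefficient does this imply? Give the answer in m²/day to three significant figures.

0.0641 m²/day

At the plume center C_max = M/(n_e·A·√(4πDt)), so D = M²/(4πt·(n_e·A·C_max)²).
n_e·A·C_max = 0.43 × 12.9 × 0.0211 = 0.1170 kg/m.
D = 1.60²/(4π × 232 × 0.1170²) = 0.0641 m²/day.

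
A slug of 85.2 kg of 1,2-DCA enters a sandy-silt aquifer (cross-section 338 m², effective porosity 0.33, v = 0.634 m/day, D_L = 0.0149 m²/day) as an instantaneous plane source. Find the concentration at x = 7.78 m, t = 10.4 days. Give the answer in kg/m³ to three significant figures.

For an instantaneous plane source, C(x,t) = M/(n_e·A·√(4πDt)) · exp(−(x−vt)²/(4Dt)), with n_e·A the pore (flow) area.
Plume center vt = 0.634 × 10.4 = 6.5936 m, so the well at 7.78 m is 1.1864 m downgradient of the peak.
√(4πDt) = 1.395 m, giving peak height M/(n_e·A·√(4πDt)) = 85.2/(0.33 × 338 × 1.395) = 0.5476 kg/m³.
(x−vt)²/(4Dt) = (1.1864)²/(4 × 0.0149 × 10.4) = 2.271; exp(−2.271) = 0.1032.
C = 0.5476 × 0.1032 = 0.0565 kg/m³.

0.0565 kg/m³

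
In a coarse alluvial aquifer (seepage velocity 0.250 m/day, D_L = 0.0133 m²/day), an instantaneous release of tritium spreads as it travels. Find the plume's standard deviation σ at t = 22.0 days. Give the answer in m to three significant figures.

0.765 m

Dispersive spreading gives a Gaussian with σ² = 2Dt; advection only shifts the center.
σ = √(2 × 0.0133 × 22.0) = 0.765 m.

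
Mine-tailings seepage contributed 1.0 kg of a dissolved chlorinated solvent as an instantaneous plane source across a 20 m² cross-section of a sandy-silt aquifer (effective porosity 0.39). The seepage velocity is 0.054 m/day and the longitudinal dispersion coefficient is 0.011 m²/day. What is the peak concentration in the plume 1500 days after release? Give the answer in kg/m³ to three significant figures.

0.00890 kg/m³

The peak of an instantaneous 1D plume sits at x = vt; there the Gaussian factor is 1 and C_max = M/(n_e·A·√(4πDt)), where n_e·A is the pore area the mass is dissolved in.
√(4πDt) = √(4π × 0.011 × 1500) = 14.40 m, so C_max = 1.0/(0.39 × 20 × 14.40) = 0.00890 kg/m³.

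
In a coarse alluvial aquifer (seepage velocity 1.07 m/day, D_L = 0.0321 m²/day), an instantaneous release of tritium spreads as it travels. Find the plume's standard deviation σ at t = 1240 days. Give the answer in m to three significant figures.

Dispersive spreading gives a Gaussian with σ² = 2Dt; advection only shifts the center.
σ = √(2 × 0.0321 × 1240) = 8.92 m.

8.92 m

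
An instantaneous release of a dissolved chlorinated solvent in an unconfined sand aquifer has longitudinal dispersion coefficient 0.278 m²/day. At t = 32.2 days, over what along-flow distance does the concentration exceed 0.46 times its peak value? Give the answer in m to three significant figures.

10.5 m

The plume is Gaussian with σ = √(2Dt) = √(2 × 0.278 × 32.2) = 4.231 m.
C/C_peak = exp(−Δx²/(2σ²)) = 0.46 ⇒ Δx = σ·√(−2 ln 0.46) = 4.231 × 1.246 = 5.272 m.
Width = 2Δx = 10.5 m.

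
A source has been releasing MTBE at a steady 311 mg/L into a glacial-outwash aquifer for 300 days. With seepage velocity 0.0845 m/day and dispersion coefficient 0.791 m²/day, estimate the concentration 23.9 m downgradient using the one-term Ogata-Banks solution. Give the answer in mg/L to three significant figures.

164 mg/L

For a continuous step input, C/C₀ ≈ ½·erfc((x−vt)/(2√(Dt))).
vt = 0.0845 × 300 = 25.35 m and 2√(Dt) = 2√(0.791 × 300) = 30.81 m.
Argument (x−vt)/(2√(Dt)) = (23.9 − 25.35)/30.81 = -0.04706; ½·erfc(-0.04706) = 0.5265.
C = 311 × 0.5265 = 164 mg/L.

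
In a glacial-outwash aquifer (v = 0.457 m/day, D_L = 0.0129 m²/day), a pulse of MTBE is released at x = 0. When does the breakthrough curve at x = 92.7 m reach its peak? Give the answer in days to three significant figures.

203 days

For the 1D instantaneous-source solution, setting ∂C/∂t = 0 at fixed x gives v²t² + 2Dt − x² = 0, so t = (√(D² + v²x²) − D)/v².
√(D² + v²x²) = √(0.0129² + 0.457² × 92.7²) = 42.36; v² = 0.208849.
t = (42.36 − 0.0129)/0.208849 = 203 days (vs. the pure-advection estimate x/v = 203 d).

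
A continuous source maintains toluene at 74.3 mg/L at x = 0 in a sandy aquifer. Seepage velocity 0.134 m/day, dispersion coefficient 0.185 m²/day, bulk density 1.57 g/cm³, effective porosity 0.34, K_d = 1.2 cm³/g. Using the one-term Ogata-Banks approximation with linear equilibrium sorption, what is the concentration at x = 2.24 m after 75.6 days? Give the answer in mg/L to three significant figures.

Retardation factor R = 1 + ρ_b·K_d/n = 1 + 1.57 × 1.2/0.34 = 6.541.
Sorption retards both mechanisms: v_R = v/R = 0.02049 m/day, D_R = D/R = 0.02828 m²/day.
v_R·t = 0.02049 × 75.6 = 1.549044 m; 2√(D_R t) = 2.924 m; argument = (2.24 − 1.549044)/2.924 = 0.2363.
C = C₀ × ½·erfc(0.2363) = 74.3 × 0.3691 = 27.4 mg/L.

27.4 mg/L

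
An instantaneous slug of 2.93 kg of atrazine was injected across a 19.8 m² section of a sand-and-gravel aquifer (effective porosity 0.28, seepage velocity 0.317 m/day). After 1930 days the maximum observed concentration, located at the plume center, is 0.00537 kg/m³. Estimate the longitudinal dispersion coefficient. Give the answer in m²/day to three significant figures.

0.399 m²/day

At the plume center C_max = M/(n_e·A·√(4πDt)), so D = M²/(4πt·(n_e·A·C_max)²).
n_e·A·C_max = 0.28 × 19.8 × 0.00537 = 0.02977 kg/m.
D = 2.93²/(4π × 1930 × 0.02977²) = 0.399 m²/day.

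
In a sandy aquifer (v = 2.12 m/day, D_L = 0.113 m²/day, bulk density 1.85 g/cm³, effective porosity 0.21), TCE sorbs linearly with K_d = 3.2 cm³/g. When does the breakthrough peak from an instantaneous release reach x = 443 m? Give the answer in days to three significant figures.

Retardation factor R = 1 + ρ_b·K_d/n = 1 + 1.85 × 3.2/0.21 = 29.19.
Sorption retards both mechanisms: v_R = v/R = 0.07263 m/day, D_R = D/R = 0.003871 m²/day.
Peak time from v_R²t² + 2D_R t − x² = 0: t = (√(D_R² + v_R²x²) − D_R)/v_R².
√(D_R² + v_R²x²) = √(0.003871² + 0.07263² × 443²) = 32.18; v_R² = 0.005275.
t = (32.18 − 0.003871)/0.005275 = 6100 days.

6100 days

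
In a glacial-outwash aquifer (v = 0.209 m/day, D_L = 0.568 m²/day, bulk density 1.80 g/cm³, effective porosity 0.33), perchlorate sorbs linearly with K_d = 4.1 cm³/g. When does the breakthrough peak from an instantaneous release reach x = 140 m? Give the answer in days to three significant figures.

Retardation factor R = 1 + ρ_b·K_d/n = 1 + 1.80 × 4.1/0.33 = 23.36.
Sorption retards both mechanisms: v_R = v/R = 0.008947 m/day, D_R = D/R = 0.02432 m²/day.
Peak time from v_R²t² + 2D_R t − x² = 0: t = (√(D_R² + v_R²x²) − D_R)/v_R².
√(D_R² + v_R²x²) = √(0.02432² + 0.008947² × 140²) = 1.253; v_R² = 8.005e-05.
t = (1.253 − 0.02432)/8.005e-05 = 15300 days.

15300 days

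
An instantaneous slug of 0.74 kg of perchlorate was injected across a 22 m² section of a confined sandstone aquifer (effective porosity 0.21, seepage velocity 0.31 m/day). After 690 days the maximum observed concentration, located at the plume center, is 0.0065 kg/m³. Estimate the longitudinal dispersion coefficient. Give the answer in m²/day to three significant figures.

At the plume center C_max = M/(n_e·A·√(4πDt)), so D = M²/(4πt·(n_e·A·C_max)²).
n_e·A·C_max = 0.21 × 22 × 0.0065 = 0.03003 kg/m.
D = 0.74²/(4π × 690 × 0.03003²) = 0.0700 m²/day.

0.0700 m²/day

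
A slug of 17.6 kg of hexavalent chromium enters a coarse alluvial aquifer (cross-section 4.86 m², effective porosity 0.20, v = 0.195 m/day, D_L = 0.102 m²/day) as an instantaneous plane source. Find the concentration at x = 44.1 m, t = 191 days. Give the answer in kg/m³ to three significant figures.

0.633 kg/m³

For an instantaneous plane source, C(x,t) = M/(n_e·A·√(4πDt)) · exp(−(x−vt)²/(4Dt)), with n_e·A the pore (flow) area.
Plume center vt = 0.195 × 191 = 37.245 m, so the well at 44.1 m is 6.855 m downgradient of the peak.
√(4πDt) = 15.65 m, giving peak height M/(n_e·A·√(4πDt)) = 17.6/(0.20 × 4.86 × 15.65) = 1.157 kg/m³.
(x−vt)²/(4Dt) = (6.855)²/(4 × 0.102 × 191) = 0.6030; exp(−0.6030) = 0.5472.
C = 1.157 × 0.5472 = 0.633 kg/m³.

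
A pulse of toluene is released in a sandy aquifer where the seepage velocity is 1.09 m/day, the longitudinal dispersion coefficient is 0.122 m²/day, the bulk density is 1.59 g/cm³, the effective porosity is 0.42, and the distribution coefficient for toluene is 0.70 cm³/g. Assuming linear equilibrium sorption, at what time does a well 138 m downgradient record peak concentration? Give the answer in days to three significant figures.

462 days

Retardation factor R = 1 + ρ_b·K_d/n = 1 + 1.59 × 0.70/0.42 = 3.650.
Sorption retards both mechanisms: v_R = v/R = 0.2986 m/day, D_R = D/R = 0.03342 m²/day.
Peak time from v_R²t² + 2D_R t − x² = 0: t = (√(D_R² + v_R²x²) − D_R)/v_R².
√(D_R² + v_R²x²) = √(0.03342² + 0.2986² × 138²) = 41.21; v_R² = 0.08916.
t = (41.21 − 0.03342)/0.08916 = 462 days.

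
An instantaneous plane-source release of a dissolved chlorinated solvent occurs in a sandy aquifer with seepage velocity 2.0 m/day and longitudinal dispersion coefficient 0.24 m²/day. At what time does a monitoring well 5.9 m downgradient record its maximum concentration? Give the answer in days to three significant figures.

For the 1D instantaneous-source solution, setting ∂C/∂t = 0 at fixed x gives v²t² + 2Dt − x² = 0, so t = (√(D² + v²x²) − D)/v².
√(D² + v²x²) = √(0.24² + 2.0² × 5.9²) = 11.80; v² = 4.
t = (11.80 − 0.24)/4 = 2.89 days (vs. the pure-advection estimate x/v = 2.95 d).

2.89 days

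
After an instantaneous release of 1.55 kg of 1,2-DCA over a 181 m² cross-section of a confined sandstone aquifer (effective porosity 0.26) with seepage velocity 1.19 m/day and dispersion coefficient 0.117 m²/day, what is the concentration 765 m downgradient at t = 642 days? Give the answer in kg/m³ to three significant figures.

0.00107 kg/m³

For an instantaneous plane source, C(x,t) = M/(n_e·A·√(4πDt)) · exp(−(x−vt)²/(4Dt)), with n_e·A the pore (flow) area.
Plume center vt = 1.19 × 642 = 763.98 m, so the well at 765 m is 1.02 m downgradient of the peak.
√(4πDt) = 30.72 m, giving peak height M/(n_e·A·√(4πDt)) = 1.55/(0.26 × 181 × 30.72) = 0.001072 kg/m³.
(x−vt)²/(4Dt) = (1.02)²/(4 × 0.117 × 642) = 0.003463; exp(−0.003463) = 0.9965.
C = 0.001072 × 0.9965 = 0.00107 kg/m³.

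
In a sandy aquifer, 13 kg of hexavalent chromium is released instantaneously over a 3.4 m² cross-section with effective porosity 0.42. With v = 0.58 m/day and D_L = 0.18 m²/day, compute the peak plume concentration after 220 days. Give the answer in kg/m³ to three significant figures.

The peak of an instantaneous 1D plume sits at x = vt; there the Gaussian factor is 1 and C_max = M/(n_e·A·√(4πDt)), where n_e·A is the pore area the mass is dissolved in.
√(4πDt) = √(4π × 0.18 × 220) = 22.31 m, so C_max = 13/(0.42 × 3.4 × 22.31) = 0.408 kg/m³.

0.408 kg/m³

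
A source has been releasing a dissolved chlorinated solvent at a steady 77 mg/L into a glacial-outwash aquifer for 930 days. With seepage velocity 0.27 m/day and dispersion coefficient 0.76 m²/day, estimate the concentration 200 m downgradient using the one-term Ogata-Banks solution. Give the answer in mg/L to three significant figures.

70.3 mg/L

For a continuous step input, C/C₀ ≈ ½·erfc((x−vt)/(2√(Dt))).
vt = 0.27 × 930 = 251.1 m and 2√(Dt) = 2√(0.76 × 930) = 53.17 m.
Argument (x−vt)/(2√(Dt)) = (200 − 251.1)/53.17 = -0.9611; ½·erfc(-0.9611) = 0.9130.
C = 77 × 0.9130 = 70.3 mg/L.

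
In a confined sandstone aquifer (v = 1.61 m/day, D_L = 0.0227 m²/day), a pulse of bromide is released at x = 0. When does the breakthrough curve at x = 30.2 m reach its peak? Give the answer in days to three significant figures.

18.7 days

For the 1D instantaneous-source solution, setting ∂C/∂t = 0 at fixed x gives v²t² + 2Dt − x² = 0, so t = (√(D² + v²x²) − D)/v².
√(D² + v²x²) = √(0.0227² + 1.61² × 30.2²) = 48.62; v² = 2.5921.
t = (48.62 − 0.0227)/2.5921 = 18.7 days (vs. the pure-advection estimate x/v = 18.8 d).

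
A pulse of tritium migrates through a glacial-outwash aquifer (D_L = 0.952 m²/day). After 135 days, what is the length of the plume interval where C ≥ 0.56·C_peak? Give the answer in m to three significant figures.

34.5 m

The plume is Gaussian with σ = √(2Dt) = √(2 × 0.952 × 135) = 16.03 m.
C/C_peak = exp(−Δx²/(2σ²)) = 0.56 ⇒ Δx = σ·√(−2 ln 0.56) = 16.03 × 1.077 = 17.26 m.
Width = 2Δx = 34.5 m.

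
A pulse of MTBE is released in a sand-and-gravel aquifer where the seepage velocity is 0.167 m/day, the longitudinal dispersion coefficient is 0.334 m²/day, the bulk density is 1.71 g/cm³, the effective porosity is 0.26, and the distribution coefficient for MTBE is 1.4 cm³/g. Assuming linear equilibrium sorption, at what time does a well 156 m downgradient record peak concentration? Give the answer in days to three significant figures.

Retardation factor R = 1 + ρ_b·K_d/n = 1 + 1.71 × 1.4/0.26 = 10.21.
Sorption retards both mechanisms: v_R = v/R = 0.01636 m/day, D_R = D/R = 0.03271 m²/day.
Peak time from v_R²t² + 2D_R t − x² = 0: t = (√(D_R² + v_R²x²) − D_R)/v_R².
√(D_R² + v_R²x²) = √(0.03271² + 0.01636² × 156²) = 2.552; v_R² = 0.0002676.
t = (2.552 − 0.03271)/0.0002676 = 9410 days.

9410 days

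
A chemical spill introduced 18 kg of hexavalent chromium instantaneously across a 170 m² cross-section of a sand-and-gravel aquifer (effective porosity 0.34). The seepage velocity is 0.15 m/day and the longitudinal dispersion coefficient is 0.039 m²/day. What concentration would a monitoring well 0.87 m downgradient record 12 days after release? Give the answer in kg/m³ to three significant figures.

0.0809 kg/m³

For an instantaneous plane source, C(x,t) = M/(n_e·A·√(4πDt)) · exp(−(x−vt)²/(4Dt)), with n_e·A the pore (flow) area.
Plume center vt = 0.15 × 12 = 1.8 m, so the well at 0.87 m is 0.93 m upgradient of the peak.
√(4πDt) = 2.425 m, giving peak height M/(n_e·A·√(4πDt)) = 18/(0.34 × 170 × 2.425) = 0.1284 kg/m³.
(x−vt)²/(4Dt) = (-0.93)²/(4 × 0.039 × 12) = 0.4620; exp(−0.4620) = 0.6300.
C = 0.1284 × 0.6300 = 0.0809 kg/m³.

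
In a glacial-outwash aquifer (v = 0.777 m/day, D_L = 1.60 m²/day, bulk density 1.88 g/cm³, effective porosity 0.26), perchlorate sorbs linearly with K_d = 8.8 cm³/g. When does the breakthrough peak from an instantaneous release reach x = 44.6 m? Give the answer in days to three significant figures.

3540 days

Retardation factor R = 1 + ρ_b·K_d/n = 1 + 1.88 × 8.8/0.26 = 64.63.
Sorption retards both mechanisms: v_R = v/R = 0.01202 m/day, D_R = D/R = 0.02476 m²/day.
Peak time from v_R²t² + 2D_R t − x² = 0: t = (√(D_R² + v_R²x²) − D_R)/v_R².
√(D_R² + v_R²x²) = √(0.02476² + 0.01202² × 44.6²) = 0.5367; v_R² = 0.0001445.
t = (0.5367 − 0.02476)/0.0001445 = 3540 days.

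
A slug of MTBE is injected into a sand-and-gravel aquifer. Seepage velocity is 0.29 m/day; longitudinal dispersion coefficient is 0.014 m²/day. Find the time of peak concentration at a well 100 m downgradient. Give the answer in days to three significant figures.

For the 1D instantaneous-source solution, setting ∂C/∂t = 0 at fixed x gives v²t² + 2Dt − x² = 0, so t = (√(D² + v²x²) − D)/v².
√(D² + v²x²) = √(0.014² + 0.29² × 100²) = 29.00; v² = 0.0841.
t = (29.00 − 0.014)/0.0841 = 345 days (vs. the pure-advection estimate x/v = 345 d).

345 days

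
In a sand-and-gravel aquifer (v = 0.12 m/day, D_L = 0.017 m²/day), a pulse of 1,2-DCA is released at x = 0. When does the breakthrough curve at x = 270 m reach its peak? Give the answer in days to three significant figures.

2250 days

For the 1D instantaneous-source solution, setting ∂C/∂t = 0 at fixed x gives v²t² + 2Dt − x² = 0, so t = (√(D² + v²x²) − D)/v².
√(D² + v²x²) = √(0.017² + 0.12² × 270²) = 32.40; v² = 0.0144.
t = (32.40 − 0.017)/0.0144 = 2250 days (vs. the pure-advection estimate x/v = 2250 d).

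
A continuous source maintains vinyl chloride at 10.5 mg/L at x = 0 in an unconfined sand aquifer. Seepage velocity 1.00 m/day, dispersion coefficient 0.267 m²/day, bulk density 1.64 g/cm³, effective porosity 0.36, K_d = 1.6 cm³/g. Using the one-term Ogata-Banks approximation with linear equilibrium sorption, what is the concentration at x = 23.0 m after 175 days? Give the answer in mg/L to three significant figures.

3.01 mg/L

Retardation factor R = 1 + ρ_b·K_d/n = 1 + 1.64 × 1.6/0.36 = 8.289.
Sorption retards both mechanisms: v_R = v/R = 0.1206 m/day, D_R = D/R = 0.03221 m²/day.
v_R·t = 0.1206 × 175 = 21.105 m; 2√(D_R t) = 4.748 m; argument = (23.0 − 21.105)/4.748 = 0.3991.
C = C₀ × ½·erfc(0.3991) = 10.5 × 0.2862 = 3.01 mg/L.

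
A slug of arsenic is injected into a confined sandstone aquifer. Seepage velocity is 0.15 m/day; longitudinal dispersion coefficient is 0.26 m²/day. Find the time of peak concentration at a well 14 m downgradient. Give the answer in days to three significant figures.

82.5 days

For the 1D instantaneous-source solution, setting ∂C/∂t = 0 at fixed x gives v²t² + 2Dt − x² = 0, so t = (√(D² + v²x²) − D)/v².
√(D² + v²x²) = √(0.26² + 0.15² × 14²) = 2.116; v² = 0.0225.
t = (2.116 − 0.26)/0.0225 = 82.5 days (vs. the pure-advection estimate x/v = 93.3 d).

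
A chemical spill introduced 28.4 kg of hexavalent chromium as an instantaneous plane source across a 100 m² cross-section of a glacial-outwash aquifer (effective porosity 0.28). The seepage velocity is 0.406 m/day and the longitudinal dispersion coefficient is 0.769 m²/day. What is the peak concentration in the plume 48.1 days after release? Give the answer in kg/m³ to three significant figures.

The peak of an instantaneous 1D plume sits at x = vt; there the Gaussian factor is 1 and C_max = M/(n_e·A·√(4πDt)), where n_e·A is the pore area the mass is dissolved in.
√(4πDt) = √(4π × 0.769 × 48.1) = 21.56 m, so C_max = 28.4/(0.28 × 100 × 21.56) = 0.0470 kg/m³.

0.0470 kg/m³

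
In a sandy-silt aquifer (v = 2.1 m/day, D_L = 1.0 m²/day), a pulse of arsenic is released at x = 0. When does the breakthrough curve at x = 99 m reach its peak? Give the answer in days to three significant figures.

For the 1D instantaneous-source solution, setting ∂C/∂t = 0 at fixed x gives v²t² + 2Dt − x² = 0, so t = (√(D² + v²x²) − D)/v².
√(D² + v²x²) = √(1.0² + 2.1² × 99²) = 207.9; v² = 4.41.
t = (207.9 − 1.0)/4.41 = 46.9 days (vs. the pure-advection estimate x/v = 47.1 d).

46.9 days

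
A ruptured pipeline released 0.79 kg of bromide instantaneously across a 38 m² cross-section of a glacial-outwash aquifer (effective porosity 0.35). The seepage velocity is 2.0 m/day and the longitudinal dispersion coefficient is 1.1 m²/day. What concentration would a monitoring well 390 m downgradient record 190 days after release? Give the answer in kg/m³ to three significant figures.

For an instantaneous plane source, C(x,t) = M/(n_e·A·√(4πDt)) · exp(−(x−vt)²/(4Dt)), with n_e·A the pore (flow) area.
Plume center vt = 2.0 × 190 = 380 m, so the well at 390 m is 10 m downgradient of the peak.
√(4πDt) = 51.25 m, giving peak height M/(n_e·A·√(4πDt)) = 0.79/(0.35 × 38 × 51.25) = 0.001159 kg/m³.
(x−vt)²/(4Dt) = (10)²/(4 × 1.1 × 190) = 0.1196; exp(−0.1196) = 0.8873.
C = 0.001159 × 0.8873 = 0.00103 kg/m³.

0.00103 kg/m³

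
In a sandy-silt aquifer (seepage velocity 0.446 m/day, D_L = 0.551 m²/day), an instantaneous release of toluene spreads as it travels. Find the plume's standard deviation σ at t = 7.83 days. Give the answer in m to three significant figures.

Dispersive spreading gives a Gaussian with σ² = 2Dt; advection only shifts the center.
σ = √(2 × 0.551 × 7.83) = 2.94 m.

2.94 m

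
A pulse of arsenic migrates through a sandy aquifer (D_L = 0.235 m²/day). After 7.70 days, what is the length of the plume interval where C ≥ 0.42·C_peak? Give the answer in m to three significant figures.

5.01 m

The plume is Gaussian with σ = √(2Dt) = √(2 × 0.235 × 7.70) = 1.902 m.
C/C_peak = exp(−Δx²/(2σ²)) = 0.42 ⇒ Δx = σ·√(−2 ln 0.42) = 1.902 × 1.317 = 2.505 m.
Width = 2Δx = 5.01 m.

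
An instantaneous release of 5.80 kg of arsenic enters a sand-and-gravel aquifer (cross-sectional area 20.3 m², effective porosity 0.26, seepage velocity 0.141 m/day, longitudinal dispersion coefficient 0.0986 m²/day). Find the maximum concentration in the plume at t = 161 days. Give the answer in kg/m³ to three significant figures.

The peak of an instantaneous 1D plume sits at x = vt; there the Gaussian factor is 1 and C_max = M/(n_e·A·√(4πDt)), where n_e·A is the pore area the mass is dissolved in.
√(4πDt) = √(4π × 0.0986 × 161) = 14.12 m, so C_max = 5.80/(0.26 × 20.3 × 14.12) = 0.0778 kg/m³.

0.0778 kg/m³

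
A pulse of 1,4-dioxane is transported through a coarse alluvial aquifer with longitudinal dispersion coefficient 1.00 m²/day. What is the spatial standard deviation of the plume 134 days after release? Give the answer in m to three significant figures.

16.4 m

Dispersive spreading gives a Gaussian with σ² = 2Dt; advection only shifts the center.
σ = √(2 × 1.00 × 134) = 16.4 m.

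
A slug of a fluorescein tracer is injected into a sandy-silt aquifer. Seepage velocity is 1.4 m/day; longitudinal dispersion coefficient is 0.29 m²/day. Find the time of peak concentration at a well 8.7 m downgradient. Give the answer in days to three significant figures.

For the 1D instantaneous-source solution, setting ∂C/∂t = 0 at fixed x gives v²t² + 2Dt − x² = 0, so t = (√(D² + v²x²) − D)/v².
√(D² + v²x²) = √(0.29² + 1.4² × 8.7²) = 12.18; v² = 1.96.
t = (12.18 − 0.29)/1.96 = 6.07 days (vs. the pure-advection estimate x/v = 6.21 d).

6.07 days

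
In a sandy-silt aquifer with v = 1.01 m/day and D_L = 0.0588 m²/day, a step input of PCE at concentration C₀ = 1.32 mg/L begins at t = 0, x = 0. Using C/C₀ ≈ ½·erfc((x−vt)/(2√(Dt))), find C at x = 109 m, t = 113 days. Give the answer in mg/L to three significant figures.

For a continuous step input, C/C₀ ≈ ½·erfc((x−vt)/(2√(Dt))).
vt = 1.01 × 113 = 114.13 m and 2√(Dt) = 2√(0.0588 × 113) = 5.155 m.
Argument (x−vt)/(2√(Dt)) = (109 − 114.13)/5.155 = -0.9952; ½·erfc(-0.9952) = 0.9203.
C = 1.32 × 0.9203 = 1.21 mg/L.

1.21 mg/L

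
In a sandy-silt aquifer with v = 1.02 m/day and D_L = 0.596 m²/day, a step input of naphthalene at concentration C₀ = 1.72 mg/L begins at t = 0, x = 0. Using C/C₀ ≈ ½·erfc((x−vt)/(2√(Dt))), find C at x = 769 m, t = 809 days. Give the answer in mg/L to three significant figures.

1.66 mg/L

For a continuous step input, C/C₀ ≈ ½·erfc((x−vt)/(2√(Dt))).
vt = 1.02 × 809 = 825.18 m and 2√(Dt) = 2√(0.596 × 809) = 43.92 m.
Argument (x−vt)/(2√(Dt)) = (769 − 825.18)/43.92 = -1.279; ½·erfc(-1.279) = 0.9648.
C = 1.72 × 0.9648 = 1.66 mg/L.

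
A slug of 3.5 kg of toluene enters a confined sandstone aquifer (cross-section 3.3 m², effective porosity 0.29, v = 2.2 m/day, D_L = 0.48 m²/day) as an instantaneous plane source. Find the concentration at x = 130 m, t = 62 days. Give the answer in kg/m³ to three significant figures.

0.134 kg/m³

For an instantaneous plane source, C(x,t) = M/(n_e·A·√(4πDt)) · exp(−(x−vt)²/(4Dt)), with n_e·A the pore (flow) area.
Plume center vt = 2.2 × 62 = 136.4 m, so the well at 130 m is 6.4 m upgradient of the peak.
√(4πDt) = 19.34 m, giving peak height M/(n_e·A·√(4πDt)) = 3.5/(0.29 × 3.3 × 19.34) = 0.1891 kg/m³.
(x−vt)²/(4Dt) = (-6.4)²/(4 × 0.48 × 62) = 0.3441; exp(−0.3441) = 0.7089.
C = 0.1891 × 0.7089 = 0.134 kg/m³.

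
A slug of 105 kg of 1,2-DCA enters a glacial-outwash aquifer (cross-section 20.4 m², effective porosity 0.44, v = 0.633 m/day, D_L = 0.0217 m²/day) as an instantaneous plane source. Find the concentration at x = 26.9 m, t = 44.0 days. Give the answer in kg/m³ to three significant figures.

For an instantaneous plane source, C(x,t) = M/(n_e·A·√(4πDt)) · exp(−(x−vt)²/(4Dt)), with n_e·A the pore (flow) area.
Plume center vt = 0.633 × 44.0 = 27.852 m, so the well at 26.9 m is 0.952 m upgradient of the peak.
√(4πDt) = 3.464 m, giving peak height M/(n_e·A·√(4πDt)) = 105/(0.44 × 20.4 × 3.464) = 3.377 kg/m³.
(x−vt)²/(4Dt) = (-0.952)²/(4 × 0.0217 × 44.0) = 0.2373; exp(−0.2373) = 0.7888.
C = 3.377 × 0.7888 = 2.66 kg/m³.

2.66 kg/m³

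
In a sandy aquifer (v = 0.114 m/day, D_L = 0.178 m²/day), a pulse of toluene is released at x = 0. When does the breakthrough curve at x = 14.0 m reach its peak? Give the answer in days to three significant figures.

For the 1D instantaneous-source solution, setting ∂C/∂t = 0 at fixed x gives v²t² + 2Dt − x² = 0, so t = (√(D² + v²x²) − D)/v².
√(D² + v²x²) = √(0.178² + 0.114² × 14.0²) = 1.606; v² = 0.012996.
t = (1.606 − 0.178)/0.012996 = 110 days (vs. the pure-advection estimate x/v = 123 d).

110 days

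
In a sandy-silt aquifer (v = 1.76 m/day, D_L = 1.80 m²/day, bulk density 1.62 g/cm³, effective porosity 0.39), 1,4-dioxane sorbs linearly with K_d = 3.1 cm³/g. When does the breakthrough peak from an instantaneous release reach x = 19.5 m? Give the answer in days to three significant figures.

146 days

Retardation factor R = 1 + ρ_b·K_d/n = 1 + 1.62 × 3.1/0.39 = 13.88.
Sorption retards both mechanisms: v_R = v/R = 0.1268 m/day, D_R = D/R = 0.1297 m²/day.
Peak time from v_R²t² + 2D_R t − x² = 0: t = (√(D_R² + v_R²x²) − D_R)/v_R².
√(D_R² + v_R²x²) = √(0.1297² + 0.1268² × 19.5²) = 2.476; v_R² = 0.01608.
t = (2.476 − 0.1297)/0.01608 = 146 days.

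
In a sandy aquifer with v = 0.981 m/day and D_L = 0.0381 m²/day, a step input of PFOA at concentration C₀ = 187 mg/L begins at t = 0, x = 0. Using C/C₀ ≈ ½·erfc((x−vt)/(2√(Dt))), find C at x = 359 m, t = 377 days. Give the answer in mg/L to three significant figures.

183 mg/L

For a continuous step input, C/C₀ ≈ ½·erfc((x−vt)/(2√(Dt))).
vt = 0.981 × 377 = 369.837 m and 2√(Dt) = 2√(0.0381 × 377) = 7.580 m.
Argument (x−vt)/(2√(Dt)) = (359 − 369.837)/7.580 = -1.430; ½·erfc(-1.430) = 0.9784.
C = 187 × 0.9784 = 183 mg/L.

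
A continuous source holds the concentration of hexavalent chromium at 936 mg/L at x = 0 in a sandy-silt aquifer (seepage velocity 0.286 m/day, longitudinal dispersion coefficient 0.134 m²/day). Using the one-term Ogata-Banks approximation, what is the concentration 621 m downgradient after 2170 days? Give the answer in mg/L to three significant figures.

For a continuous step input, C/C₀ ≈ ½·erfc((x−vt)/(2√(Dt))).
vt = 0.286 × 2170 = 620.62 m and 2√(Dt) = 2√(0.134 × 2170) = 34.10 m.
Argument (x−vt)/(2√(Dt)) = (621 − 620.62)/34.10 = 0.01114; ½·erfc(0.01114) = 0.4937.
C = 936 × 0.4937 = 462 mg/L.

462 mg/L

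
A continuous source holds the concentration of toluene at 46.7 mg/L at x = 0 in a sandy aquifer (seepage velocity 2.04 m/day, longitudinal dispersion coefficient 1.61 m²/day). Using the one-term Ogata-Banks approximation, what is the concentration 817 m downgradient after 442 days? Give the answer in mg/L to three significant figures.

For a continuous step input, C/C₀ ≈ ½·erfc((x−vt)/(2√(Dt))).
vt = 2.04 × 442 = 901.68 m and 2√(Dt) = 2√(1.61 × 442) = 53.35 m.
Argument (x−vt)/(2√(Dt)) = (817 − 901.68)/53.35 = -1.587; ½·erfc(-1.587) = 0.9876.
C = 46.7 × 0.9876 = 46.1 mg/L.

46.1 mg/L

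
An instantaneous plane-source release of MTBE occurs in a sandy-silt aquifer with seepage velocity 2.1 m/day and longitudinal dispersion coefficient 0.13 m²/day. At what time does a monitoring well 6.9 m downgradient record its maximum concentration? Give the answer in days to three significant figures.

3.26 days

For the 1D instantaneous-source solution, setting ∂C/∂t = 0 at fixed x gives v²t² + 2Dt − x² = 0, so t = (√(D² + v²x²) − D)/v².
√(D² + v²x²) = √(0.13² + 2.1² × 6.9²) = 14.49; v² = 4.41.
t = (14.49 − 0.13)/4.41 = 3.26 days (vs. the pure-advection estimate x/v = 3.29 d).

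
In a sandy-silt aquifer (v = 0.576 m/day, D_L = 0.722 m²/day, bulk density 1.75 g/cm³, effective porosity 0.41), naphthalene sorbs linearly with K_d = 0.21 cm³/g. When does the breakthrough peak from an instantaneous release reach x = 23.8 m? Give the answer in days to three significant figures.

74.3 days

Retardation factor R = 1 + ρ_b·K_d/n = 1 + 1.75 × 0.21/0.41 = 1.896.
Sorption retards both mechanisms: v_R = v/R = 0.3038 m/day, D_R = D/R = 0.3808 m²/day.
Peak time from v_R²t² + 2D_R t − x² = 0: t = (√(D_R² + v_R²x²) − D_R)/v_R².
√(D_R² + v_R²x²) = √(0.3808² + 0.3038² × 23.8²) = 7.240; v_R² = 0.09229.
t = (7.240 − 0.3808)/0.09229 = 74.3 days.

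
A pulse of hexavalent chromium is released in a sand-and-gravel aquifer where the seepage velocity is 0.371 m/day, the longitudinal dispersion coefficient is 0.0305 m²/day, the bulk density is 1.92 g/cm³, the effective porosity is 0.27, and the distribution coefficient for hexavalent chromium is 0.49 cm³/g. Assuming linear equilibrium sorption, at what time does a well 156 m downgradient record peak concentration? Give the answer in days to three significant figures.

Retardation factor R = 1 + ρ_b·K_d/n = 1 + 1.92 × 0.49/0.27 = 4.484.
Sorption retards both mechanisms: v_R = v/R = 0.08274 m/day, D_R = D/R = 0.006802 m²/day.
Peak time from v_R²t² + 2D_R t − x² = 0: t = (√(D_R² + v_R²x²) − D_R)/v_R².
√(D_R² + v_R²x²) = √(0.006802² + 0.08274² × 156²) = 12.91; v_R² = 0.006846.
t = (12.91 − 0.006802)/0.006846 = 1880 days.

1880 days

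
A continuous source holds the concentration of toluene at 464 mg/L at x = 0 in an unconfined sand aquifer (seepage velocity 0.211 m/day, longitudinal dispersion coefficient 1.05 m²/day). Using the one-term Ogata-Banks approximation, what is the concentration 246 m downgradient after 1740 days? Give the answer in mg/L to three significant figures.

454 mg/L

For a continuous step input, C/C₀ ≈ ½·erfc((x−vt)/(2√(Dt))).
vt = 0.211 × 1740 = 367.14 m and 2√(Dt) = 2√(1.05 × 1740) = 85.49 m.
Argument (x−vt)/(2√(Dt)) = (246 − 367.14)/85.49 = -1.417; ½·erfc(-1.417) = 0.9775.
C = 464 × 0.9775 = 454 mg/L.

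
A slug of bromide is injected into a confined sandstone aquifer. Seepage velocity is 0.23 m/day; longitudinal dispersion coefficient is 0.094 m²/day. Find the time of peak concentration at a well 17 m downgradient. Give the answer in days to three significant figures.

72.2 days

For the 1D instantaneous-source solution, setting ∂C/∂t = 0 at fixed x gives v²t² + 2Dt − x² = 0, so t = (√(D² + v²x²) − D)/v².
√(D² + v²x²) = √(0.094² + 0.23² × 17²) = 3.911; v² = 0.0529.
t = (3.911 − 0.094)/0.0529 = 72.2 days (vs. the pure-advection estimate x/v = 73.9 d).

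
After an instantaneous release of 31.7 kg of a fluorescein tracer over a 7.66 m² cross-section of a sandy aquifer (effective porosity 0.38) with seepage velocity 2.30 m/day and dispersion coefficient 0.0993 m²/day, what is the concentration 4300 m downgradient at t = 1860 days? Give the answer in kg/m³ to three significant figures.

For an instantaneous plane source, C(x,t) = M/(n_e·A·√(4πDt)) · exp(−(x−vt)²/(4Dt)), with n_e·A the pore (flow) area.
Plume center vt = 2.30 × 1860 = 4278 m, so the well at 4300 m is 22 m downgradient of the peak.
√(4πDt) = 48.18 m, giving peak height M/(n_e·A·√(4πDt)) = 31.7/(0.38 × 7.66 × 48.18) = 0.2260 kg/m³.
(x−vt)²/(4Dt) = (22)²/(4 × 0.0993 × 1860) = 0.6551; exp(−0.6551) = 0.5194.
C = 0.2260 × 0.5194 = 0.117 kg/m³.

0.117 kg/m³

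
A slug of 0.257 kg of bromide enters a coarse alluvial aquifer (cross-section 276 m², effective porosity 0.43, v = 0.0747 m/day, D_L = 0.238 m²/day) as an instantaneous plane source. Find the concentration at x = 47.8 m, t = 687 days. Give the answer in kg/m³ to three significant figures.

4.69e-05 kg/m³

For an instantaneous plane source, C(x,t) = M/(n_e·A·√(4πDt)) · exp(−(x−vt)²/(4Dt)), with n_e·A the pore (flow) area.
Plume center vt = 0.0747 × 687 = 51.3189 m, so the well at 47.8 m is 3.5189 m upgradient of the peak.
√(4πDt) = 45.33 m, giving peak height M/(n_e·A·√(4πDt)) = 0.257/(0.43 × 276 × 45.33) = 4.777e-05 kg/m³.
(x−vt)²/(4Dt) = (-3.5189)²/(4 × 0.238 × 687) = 0.01893; exp(−0.01893) = 0.9812.
C = 4.777e-05 × 0.9812 = 4.69e-05 kg/m³.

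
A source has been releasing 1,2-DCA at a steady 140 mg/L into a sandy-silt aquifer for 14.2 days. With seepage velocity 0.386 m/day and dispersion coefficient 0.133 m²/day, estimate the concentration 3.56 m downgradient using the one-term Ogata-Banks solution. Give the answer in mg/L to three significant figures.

For a continuous step input, C/C₀ ≈ ½·erfc((x−vt)/(2√(Dt))).
vt = 0.386 × 14.2 = 5.4812 m and 2√(Dt) = 2√(0.133 × 14.2) = 2.749 m.
Argument (x−vt)/(2√(Dt)) = (3.56 − 5.4812)/2.749 = -0.6989; ½·erfc(-0.6989) = 0.8385.
C = 140 × 0.8385 = 117 mg/L.

117 mg/L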